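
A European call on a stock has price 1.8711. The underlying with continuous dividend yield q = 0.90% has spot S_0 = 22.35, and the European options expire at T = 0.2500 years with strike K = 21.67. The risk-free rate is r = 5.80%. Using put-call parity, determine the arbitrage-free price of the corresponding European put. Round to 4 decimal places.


Answer: Put price = 0.9294

Derivation:
Put-call parity: C - P = S_0 * exp(-qT) - K * exp(-rT).
S_0 * exp(-qT) = 22.3500 * 0.99775253 = 22.29976903
K * exp(-rT) = 21.6700 * 0.98560462 = 21.35805209
P = C - S*exp(-qT) + K*exp(-rT)
P = 1.8711 - 22.29976903 + 21.35805209 = 0.9294


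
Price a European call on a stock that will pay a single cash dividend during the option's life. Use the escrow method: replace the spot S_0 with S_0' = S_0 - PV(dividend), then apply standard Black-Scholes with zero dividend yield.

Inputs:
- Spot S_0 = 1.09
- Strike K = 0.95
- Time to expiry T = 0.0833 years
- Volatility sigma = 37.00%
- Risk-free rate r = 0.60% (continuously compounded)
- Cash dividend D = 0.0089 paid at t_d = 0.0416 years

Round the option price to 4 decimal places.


Answer: Price = 0.1375

Derivation:
PV(D) = D * exp(-r * t_d) = 0.0089 * 0.99975043 = 0.00889778
S_0' = S_0 - PV(D) = 1.0900 - 0.00889778 = 1.08110222
d1 = (ln(S_0'/K) + (r + sigma^2/2)*T) / (sigma*sqrt(T)) = 1.26863995
d2 = d1 - sigma*sqrt(T) = 1.16185151
exp(-rT) = 0.99950032
N(d1) = 0.89771524; N(d2) = 0.87735211
C = S_0' * N(d1) - K * exp(-rT) * N(d2) = 1.08110222 * 0.89771524 - 0.9500 * 0.99950032 * 0.87735211 = 0.1375


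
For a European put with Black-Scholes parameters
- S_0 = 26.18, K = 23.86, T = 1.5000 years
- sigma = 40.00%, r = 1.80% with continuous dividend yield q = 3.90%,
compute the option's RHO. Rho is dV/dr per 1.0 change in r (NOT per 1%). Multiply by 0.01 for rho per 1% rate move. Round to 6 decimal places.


d1 = 0.3700614472; d2 = -0.1198365014
phi(d1) = 0.3725398487; exp(-qT) = 0.9431782404; exp(-rT) = 0.9733612415
N(-d2) = 0.5476936668
Rho = -K*T*exp(-rT)*N(-d2) = -23.8600 * 1.5000 * 0.9733612415 * 0.5476936668 = -19.079785

Answer: Rho = -19.079785


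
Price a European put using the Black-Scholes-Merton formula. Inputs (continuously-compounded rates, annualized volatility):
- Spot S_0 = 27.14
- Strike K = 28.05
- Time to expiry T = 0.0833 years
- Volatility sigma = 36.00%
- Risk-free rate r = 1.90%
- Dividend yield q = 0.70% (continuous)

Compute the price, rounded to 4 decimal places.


d1 = (ln(S/K) + (r - q + 0.5*sigma^2) * T) / (sigma * sqrt(T)) = -0.25584176
d2 = d1 - sigma * sqrt(T) = -0.35974402
exp(-rT) = 0.99841855; exp(-qT) = 0.99941707
P = K * exp(-rT) * N(-d2) - S_0 * exp(-qT) * N(-d1)
N(-d1) = 0.60096349; N(-d2) = 0.64048072
P = 28.0500 * 0.99841855 * 0.64048072 - 27.1400 * 0.99941707 * 0.60096349 = 1.6364

Answer: Price = 1.6364


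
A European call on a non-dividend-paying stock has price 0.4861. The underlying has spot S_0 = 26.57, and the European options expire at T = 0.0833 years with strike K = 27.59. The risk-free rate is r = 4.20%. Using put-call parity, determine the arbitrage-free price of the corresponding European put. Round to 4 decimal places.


Put-call parity: C - P = S_0 * exp(-qT) - K * exp(-rT).
S_0 * exp(-qT) = 26.5700 * 1.00000000 = 26.57000000
K * exp(-rT) = 27.5900 * 0.99650751 = 27.49364228
P = C - S*exp(-qT) + K*exp(-rT)
P = 0.4861 - 26.57000000 + 27.49364228 = 1.4097

Answer: Put price = 1.4097


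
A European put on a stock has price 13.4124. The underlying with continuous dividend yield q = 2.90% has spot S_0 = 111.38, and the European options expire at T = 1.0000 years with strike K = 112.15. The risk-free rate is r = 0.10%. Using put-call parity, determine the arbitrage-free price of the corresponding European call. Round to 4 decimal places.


Put-call parity: C - P = S_0 * exp(-qT) - K * exp(-rT).
S_0 * exp(-qT) = 111.3800 * 0.97141646 = 108.19636581
K * exp(-rT) = 112.1500 * 0.99900050 = 112.03790606
C = P + S*exp(-qT) - K*exp(-rT)
C = 13.4124 + 108.19636581 - 112.03790606 = 9.5709

Answer: Call price = 9.5709


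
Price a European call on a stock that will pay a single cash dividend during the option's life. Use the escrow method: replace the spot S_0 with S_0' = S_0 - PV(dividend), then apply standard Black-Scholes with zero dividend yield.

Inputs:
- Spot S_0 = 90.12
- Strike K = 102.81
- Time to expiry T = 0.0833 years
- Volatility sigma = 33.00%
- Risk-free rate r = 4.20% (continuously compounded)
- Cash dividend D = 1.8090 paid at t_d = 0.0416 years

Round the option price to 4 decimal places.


Answer: Price = 0.2316

Derivation:
PV(D) = D * exp(-r * t_d) = 1.8090 * 0.99825433 = 1.80584207
S_0' = S_0 - PV(D) = 90.1200 - 1.80584207 = 88.31415793
d1 = (ln(S_0'/K) + (r + sigma^2/2)*T) / (sigma*sqrt(T)) = -1.51136343
d2 = d1 - sigma*sqrt(T) = -1.60660717
exp(-rT) = 0.99650751
N(d1) = 0.06534794; N(d2) = 0.05407028
C = S_0' * N(d1) - K * exp(-rT) * N(d2) = 88.31415793 * 0.06534794 - 102.8100 * 0.99650751 * 0.05407028 = 0.2316


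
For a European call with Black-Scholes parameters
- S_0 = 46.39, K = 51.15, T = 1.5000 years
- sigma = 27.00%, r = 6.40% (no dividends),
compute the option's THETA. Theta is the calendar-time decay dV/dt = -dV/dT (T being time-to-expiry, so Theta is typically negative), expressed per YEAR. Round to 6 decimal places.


Answer: Theta = -3.299694

Derivation:
d1 = 0.1602644479; d2 = -0.1704166674
phi(d1) = 0.3938516829; exp(-qT) = 1.0000000000; exp(-rT) = 0.9084640161
Theta = -S*exp(-qT)*phi(d1)*sigma/(2*sqrt(T)) - r*K*exp(-rT)*N(d2) + q*S*exp(-qT)*N(d1)
N(d1) = 0.5636636183; N(d2) = 0.4323412326; sqrt(T) = 1.2247448714
Term 1 = -46.3900 * 1.0000000000 * 0.3938516829 * 0.2700 / (2 * 1.2247448714) = -2.0139339217
Term 2 = -0.0640 * 51.1500 * 0.9084640161 * 0.4323412326 = -1.2857602589
Term 3 = 0 (no dividend yield, q = 0)
Theta = -2.0139339217 + (-1.2857602589) + (0.0000000000) = -3.299694


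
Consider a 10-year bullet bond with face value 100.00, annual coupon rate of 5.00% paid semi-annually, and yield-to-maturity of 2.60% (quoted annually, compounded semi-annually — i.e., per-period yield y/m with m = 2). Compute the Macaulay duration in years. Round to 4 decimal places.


Answer: Macaulay duration = 8.2040 years

Derivation:
Coupon per period c = face * coupon_rate / m = 2.500000
Periods per year m = 2; per-period yield y/m = 0.013000
Number of cashflows N = 20
Cashflows (t years, CF_t, discount factor 1/(1+y/m)^(m*t), PV):
  t = 0.5000: CF_t = 2.500000, DF = 0.987167, PV = 2.467917
  t = 1.0000: CF_t = 2.500000, DF = 0.974498, PV = 2.436246
  t = 1.5000: CF_t = 2.500000, DF = 0.961992, PV = 2.404981
  t = 2.0000: CF_t = 2.500000, DF = 0.949647, PV = 2.374118
  t = 2.5000: CF_t = 2.500000, DF = 0.937460, PV = 2.343650
  t = 3.0000: CF_t = 2.500000, DF = 0.925429, PV = 2.313574
  t = 3.5000: CF_t = 2.500000, DF = 0.913553, PV = 2.283883
  t = 4.0000: CF_t = 2.500000, DF = 0.901829, PV = 2.254574
  t = 4.5000: CF_t = 2.500000, DF = 0.890256, PV = 2.225640
  t = 5.0000: CF_t = 2.500000, DF = 0.878831, PV = 2.197078
  t = 5.5000: CF_t = 2.500000, DF = 0.867553, PV = 2.168883
  t = 6.0000: CF_t = 2.500000, DF = 0.856420, PV = 2.141049
  t = 6.5000: CF_t = 2.500000, DF = 0.845429, PV = 2.113573
  t = 7.0000: CF_t = 2.500000, DF = 0.834580, PV = 2.086449
  t = 7.5000: CF_t = 2.500000, DF = 0.823869, PV = 2.059673
  t = 8.0000: CF_t = 2.500000, DF = 0.813296, PV = 2.033241
  t = 8.5000: CF_t = 2.500000, DF = 0.802859, PV = 2.007148
  t = 9.0000: CF_t = 2.500000, DF = 0.792556, PV = 1.981390
  t = 9.5000: CF_t = 2.500000, DF = 0.782385, PV = 1.955963
  t = 10.0000: CF_t = 102.500000, DF = 0.772345, PV = 79.165318
Price P = sum_t PV_t = 121.014348
Macaulay numerator sum_t t * PV_t:
  t * PV_t at t = 0.5000: 1.233959
  t * PV_t at t = 1.0000: 2.436246
  t * PV_t at t = 1.5000: 3.607472
  t * PV_t at t = 2.0000: 4.748235
  t * PV_t at t = 2.5000: 5.859125
  t * PV_t at t = 3.0000: 6.940721
  t * PV_t at t = 3.5000: 7.993591
  t * PV_t at t = 4.0000: 9.018295
  t * PV_t at t = 4.5000: 10.015382
  t * PV_t at t = 5.0000: 10.985392
  t * PV_t at t = 5.5000: 11.928856
  t * PV_t at t = 6.0000: 12.846296
  t * PV_t at t = 6.5000: 13.738223
  t * PV_t at t = 7.0000: 14.605143
  t * PV_t at t = 7.5000: 15.447549
  t * PV_t at t = 8.0000: 16.265929
  t * PV_t at t = 8.5000: 17.060760
  t * PV_t at t = 9.0000: 17.832511
  t * PV_t at t = 9.5000: 18.581645
  t * PV_t at t = 10.0000: 791.653176
Macaulay duration D = (sum_t t * PV_t) / P = 992.798505 / 121.014348 = 8.203973


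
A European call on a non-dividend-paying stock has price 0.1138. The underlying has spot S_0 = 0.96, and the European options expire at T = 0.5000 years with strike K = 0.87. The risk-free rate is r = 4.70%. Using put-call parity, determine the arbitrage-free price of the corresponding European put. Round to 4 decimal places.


Answer: Put price = 0.0036

Derivation:
Put-call parity: C - P = S_0 * exp(-qT) - K * exp(-rT).
S_0 * exp(-qT) = 0.9600 * 1.00000000 = 0.96000000
K * exp(-rT) = 0.8700 * 0.97677397 = 0.84979336
P = C - S*exp(-qT) + K*exp(-rT)
P = 0.1138 - 0.96000000 + 0.84979336 = 0.0036


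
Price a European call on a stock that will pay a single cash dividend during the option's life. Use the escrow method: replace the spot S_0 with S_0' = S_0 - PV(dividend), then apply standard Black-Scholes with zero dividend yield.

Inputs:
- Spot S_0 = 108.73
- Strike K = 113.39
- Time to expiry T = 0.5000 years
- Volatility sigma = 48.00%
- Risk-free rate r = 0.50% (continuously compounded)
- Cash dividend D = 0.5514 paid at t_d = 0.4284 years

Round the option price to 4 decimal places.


Answer: Price = 12.5735

Derivation:
PV(D) = D * exp(-r * t_d) = 0.5514 * 0.99786029 = 0.55022017
S_0' = S_0 - PV(D) = 108.7300 - 0.55022017 = 108.17977983
d1 = (ln(S_0'/K) + (r + sigma^2/2)*T) / (sigma*sqrt(T)) = 0.03848213
d2 = d1 - sigma*sqrt(T) = -0.30092913
exp(-rT) = 0.99750312
N(d1) = 0.51534836; N(d2) = 0.38173427
C = S_0' * N(d1) - K * exp(-rT) * N(d2) = 108.17977983 * 0.51534836 - 113.3900 * 0.99750312 * 0.38173427 = 12.5735


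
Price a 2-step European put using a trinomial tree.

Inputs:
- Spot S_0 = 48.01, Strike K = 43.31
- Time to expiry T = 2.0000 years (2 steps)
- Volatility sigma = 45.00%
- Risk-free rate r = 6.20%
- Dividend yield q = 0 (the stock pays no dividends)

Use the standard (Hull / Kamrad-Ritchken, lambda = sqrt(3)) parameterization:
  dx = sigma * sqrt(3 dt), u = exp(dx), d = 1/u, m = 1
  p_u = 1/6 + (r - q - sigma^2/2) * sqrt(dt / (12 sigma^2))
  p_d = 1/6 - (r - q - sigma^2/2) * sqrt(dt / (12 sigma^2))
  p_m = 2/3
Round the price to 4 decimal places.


Answer: Price = V(0,0) = 5.8903

Derivation:
dt = T/N = 1.000000; dx = sigma*sqrt(3*dt) = 0.779423
u = exp(dx) = 2.180214; d = 1/u = 0.458671
p_u = 0.141488, p_m = 0.666667, p_d = 0.191846
Discount per step: exp(-r*dt) = 0.939883
Stock lattice S(k, j) with j the centered position index:
  k=0: S(0,+0) = 48.0100
  k=1: S(1,-1) = 22.0208; S(1,+0) = 48.0100; S(1,+1) = 104.6721
  k=2: S(2,-2) = 10.1003; S(2,-1) = 22.0208; S(2,+0) = 48.0100; S(2,+1) = 104.6721; S(2,+2) = 228.2074
Terminal payoffs V(N, j) = max(K - S_T, 0):
  V(2,-2) = 33.209715; V(2,-1) = 21.289222; V(2,+0) = 0.000000; V(2,+1) = 0.000000; V(2,+2) = 0.000000
Backward induction: V(k, j) = exp(-r*dt) * [p_u * V(k+1, j+1) + p_m * V(k+1, j) + p_d * V(k+1, j-1)]
  V(1,-1) = exp(-r*dt) * [p_u*0.000000 + p_m*21.289222 + p_d*33.209715] = 19.327706
  V(1,+0) = exp(-r*dt) * [p_u*0.000000 + p_m*0.000000 + p_d*21.289222] = 3.838710
  V(1,+1) = exp(-r*dt) * [p_u*0.000000 + p_m*0.000000 + p_d*0.000000] = 0.000000
  V(0,+0) = exp(-r*dt) * [p_u*0.000000 + p_m*3.838710 + p_d*19.327706] = 5.890316


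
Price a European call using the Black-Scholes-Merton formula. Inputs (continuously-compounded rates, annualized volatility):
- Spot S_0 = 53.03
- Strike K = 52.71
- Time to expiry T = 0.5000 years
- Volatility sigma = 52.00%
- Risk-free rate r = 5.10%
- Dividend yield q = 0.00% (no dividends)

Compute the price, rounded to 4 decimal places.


Answer: Price = 8.4665

Derivation:
d1 = (ln(S/K) + (r - q + 0.5*sigma^2) * T) / (sigma * sqrt(T)) = 0.26965952
d2 = d1 - sigma * sqrt(T) = -0.09803600
exp(-rT) = 0.97482238; exp(-qT) = 1.00000000
C = S_0 * exp(-qT) * N(d1) - K * exp(-rT) * N(d2)
N(d1) = 0.60628890; N(d2) = 0.46095185
C = 53.0300 * 1.00000000 * 0.60628890 - 52.7100 * 0.97482238 * 0.46095185 = 8.4665


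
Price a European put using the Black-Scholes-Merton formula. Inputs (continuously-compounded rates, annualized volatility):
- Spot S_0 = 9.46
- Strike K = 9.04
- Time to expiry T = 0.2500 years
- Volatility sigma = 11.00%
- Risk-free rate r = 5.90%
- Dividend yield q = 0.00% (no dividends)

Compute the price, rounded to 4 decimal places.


d1 = (ln(S/K) + (r - q + 0.5*sigma^2) * T) / (sigma * sqrt(T)) = 1.12137652
d2 = d1 - sigma * sqrt(T) = 1.06637652
exp(-rT) = 0.98535825; exp(-qT) = 1.00000000
P = K * exp(-rT) * N(-d2) - S_0 * exp(-qT) * N(-d1)
N(-d1) = 0.13106381; N(-d2) = 0.14312674
P = 9.0400 * 0.98535825 * 0.14312674 - 9.4600 * 1.00000000 * 0.13106381 = 0.0351

Answer: Price = 0.0351


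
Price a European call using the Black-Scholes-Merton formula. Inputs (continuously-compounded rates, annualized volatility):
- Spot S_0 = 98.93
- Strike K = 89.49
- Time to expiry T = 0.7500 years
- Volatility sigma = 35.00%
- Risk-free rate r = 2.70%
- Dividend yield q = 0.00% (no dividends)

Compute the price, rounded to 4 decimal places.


Answer: Price = 17.7269

Derivation:
d1 = (ln(S/K) + (r - q + 0.5*sigma^2) * T) / (sigma * sqrt(T)) = 0.54921893
d2 = d1 - sigma * sqrt(T) = 0.24611004
exp(-rT) = 0.97995365; exp(-qT) = 1.00000000
C = S_0 * exp(-qT) * N(d1) - K * exp(-rT) * N(d2)
N(d1) = 0.70857239; N(d2) = 0.59720148
C = 98.9300 * 1.00000000 * 0.70857239 - 89.4900 * 0.97995365 * 0.59720148 = 17.7269


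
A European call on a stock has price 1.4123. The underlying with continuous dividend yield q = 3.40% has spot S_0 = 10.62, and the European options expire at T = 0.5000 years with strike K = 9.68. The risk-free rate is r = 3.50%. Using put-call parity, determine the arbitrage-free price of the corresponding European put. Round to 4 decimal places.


Answer: Put price = 0.4834

Derivation:
Put-call parity: C - P = S_0 * exp(-qT) - K * exp(-rT).
S_0 * exp(-qT) = 10.6200 * 0.98314368 = 10.44098593
K * exp(-rT) = 9.6800 * 0.98265224 = 9.51207364
P = C - S*exp(-qT) + K*exp(-rT)
P = 1.4123 - 10.44098593 + 9.51207364 = 0.4834


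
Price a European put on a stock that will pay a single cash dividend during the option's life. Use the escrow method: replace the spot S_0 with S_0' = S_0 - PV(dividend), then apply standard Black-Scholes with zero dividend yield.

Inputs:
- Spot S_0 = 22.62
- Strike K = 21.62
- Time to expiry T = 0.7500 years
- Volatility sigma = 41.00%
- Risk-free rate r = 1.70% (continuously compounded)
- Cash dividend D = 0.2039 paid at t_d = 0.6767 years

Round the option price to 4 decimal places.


Answer: Price = 2.5763

Derivation:
PV(D) = D * exp(-r * t_d) = 0.2039 * 0.98856202 = 0.20156780
S_0' = S_0 - PV(D) = 22.6200 - 0.20156780 = 22.41843220
d1 = (ln(S_0'/K) + (r + sigma^2/2)*T) / (sigma*sqrt(T)) = 0.31557733
d2 = d1 - sigma*sqrt(T) = -0.03949308
exp(-rT) = 0.98733094
N(-d1) = 0.37616167; N(-d2) = 0.51575137
P = K * exp(-rT) * N(-d2) - S_0' * N(-d1) = 21.6200 * 0.98733094 * 0.51575137 - 22.41843220 * 0.37616167 = 2.5763


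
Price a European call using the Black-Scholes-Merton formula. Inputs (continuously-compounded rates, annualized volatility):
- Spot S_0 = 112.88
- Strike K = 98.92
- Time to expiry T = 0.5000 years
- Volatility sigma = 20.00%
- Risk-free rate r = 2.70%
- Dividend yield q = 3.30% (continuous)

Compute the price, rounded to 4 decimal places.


Answer: Price = 14.8825

Derivation:
d1 = (ln(S/K) + (r - q + 0.5*sigma^2) * T) / (sigma * sqrt(T)) = 0.98297647
d2 = d1 - sigma * sqrt(T) = 0.84155511
exp(-rT) = 0.98659072; exp(-qT) = 0.98363538
C = S_0 * exp(-qT) * N(d1) - K * exp(-rT) * N(d2)
N(d1) = 0.83719049; N(d2) = 0.79998149
C = 112.8800 * 0.98363538 * 0.83719049 - 98.9200 * 0.98659072 * 0.79998149 = 14.8825


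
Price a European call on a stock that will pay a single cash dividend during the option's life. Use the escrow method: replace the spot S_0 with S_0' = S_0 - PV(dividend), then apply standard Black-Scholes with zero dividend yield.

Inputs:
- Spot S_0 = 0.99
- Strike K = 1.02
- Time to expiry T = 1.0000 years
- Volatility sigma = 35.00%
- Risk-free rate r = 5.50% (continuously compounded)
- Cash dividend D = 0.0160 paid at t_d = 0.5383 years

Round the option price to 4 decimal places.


PV(D) = D * exp(-r * t_d) = 0.0160 * 0.97082748 = 0.01553324
S_0' = S_0 - PV(D) = 0.9900 - 0.01553324 = 0.97446676
d1 = (ln(S_0'/K) + (r + sigma^2/2)*T) / (sigma*sqrt(T)) = 0.20166429
d2 = d1 - sigma*sqrt(T) = -0.14833571
exp(-rT) = 0.94648515
N(d1) = 0.57991041; N(d2) = 0.44103892
C = S_0' * N(d1) - K * exp(-rT) * N(d2) = 0.97446676 * 0.57991041 - 1.0200 * 0.94648515 * 0.44103892 = 0.1393

Answer: Price = 0.1393


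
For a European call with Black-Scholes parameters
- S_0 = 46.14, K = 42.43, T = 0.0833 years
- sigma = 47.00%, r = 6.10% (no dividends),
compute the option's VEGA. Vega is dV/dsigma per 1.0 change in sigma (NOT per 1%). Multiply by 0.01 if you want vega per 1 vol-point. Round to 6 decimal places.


Answer: Vega = 4.090049

Derivation:
d1 = 0.7232307549; d2 = 0.5875805798
phi(d1) = 0.3071343836; exp(-qT) = 1.0000000000; exp(-rT) = 0.9949315880
Vega = S * exp(-qT) * phi(d1) * sqrt(T) = 46.1400 * 1.0000000000 * 0.3071343836 * 0.2886173938 = 4.090049


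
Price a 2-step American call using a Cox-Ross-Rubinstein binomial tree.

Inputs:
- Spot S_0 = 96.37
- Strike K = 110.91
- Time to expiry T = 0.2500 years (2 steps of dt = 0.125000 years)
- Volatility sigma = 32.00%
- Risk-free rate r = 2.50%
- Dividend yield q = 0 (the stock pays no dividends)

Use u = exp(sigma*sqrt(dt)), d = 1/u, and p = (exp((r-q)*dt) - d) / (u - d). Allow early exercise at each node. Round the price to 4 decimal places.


dt = T/N = 0.125000
u = exp(sigma*sqrt(dt)) = 1.119785; d = 1/u = 0.893028
p = (exp((r-q)*dt) - d) / (u - d) = 0.485549
Discount per step: exp(-r*dt) = 0.996880
Stock lattice S(k, i) with i counting down-moves:
  k=0: S(0,0) = 96.3700
  k=1: S(1,0) = 107.9137; S(1,1) = 86.0611
  k=2: S(2,0) = 120.8402; S(2,1) = 96.3700; S(2,2) = 76.8550
Terminal payoffs V(N, i) = max(S_T - K, 0):
  V(2,0) = 9.930213; V(2,1) = 0.000000; V(2,2) = 0.000000
Backward induction: V(k, i) = exp(-r*dt) * [p * V(k+1, i) + (1-p) * V(k+1, i+1)]; then take max(V_cont, immediate exercise) for American.
  V(1,0) = exp(-r*dt) * [p*9.930213 + (1-p)*0.000000] = 4.806558; exercise = 0.000000; V(1,0) = max -> 4.806558
  V(1,1) = exp(-r*dt) * [p*0.000000 + (1-p)*0.000000] = 0.000000; exercise = 0.000000; V(1,1) = max -> 0.000000
  V(0,0) = exp(-r*dt) * [p*4.806558 + (1-p)*0.000000] = 2.326536; exercise = 0.000000; V(0,0) = max -> 2.326536

Answer: Price = V(0,0) = 2.3265


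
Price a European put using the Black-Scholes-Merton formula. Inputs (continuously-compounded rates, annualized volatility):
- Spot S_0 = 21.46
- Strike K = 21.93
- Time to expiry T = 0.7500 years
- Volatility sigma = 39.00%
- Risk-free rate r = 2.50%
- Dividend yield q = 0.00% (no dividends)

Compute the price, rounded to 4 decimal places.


Answer: Price = 2.9135

Derivation:
d1 = (ln(S/K) + (r - q + 0.5*sigma^2) * T) / (sigma * sqrt(T)) = 0.16024482
d2 = d1 - sigma * sqrt(T) = -0.17750508
exp(-rT) = 0.98142469; exp(-qT) = 1.00000000
P = K * exp(-rT) * N(-d2) - S_0 * exp(-qT) * N(-d1)
N(-d1) = 0.43634411; N(-d2) = 0.57044416
P = 21.9300 * 0.98142469 * 0.57044416 - 21.4600 * 1.00000000 * 0.43634411 = 2.9135


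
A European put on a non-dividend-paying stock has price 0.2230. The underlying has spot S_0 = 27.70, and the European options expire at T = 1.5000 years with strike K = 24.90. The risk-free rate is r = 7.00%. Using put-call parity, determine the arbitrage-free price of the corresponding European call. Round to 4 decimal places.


Answer: Call price = 5.5049

Derivation:
Put-call parity: C - P = S_0 * exp(-qT) - K * exp(-rT).
S_0 * exp(-qT) = 27.7000 * 1.00000000 = 27.70000000
K * exp(-rT) = 24.9000 * 0.90032452 = 22.41808061
C = P + S*exp(-qT) - K*exp(-rT)
C = 0.2230 + 27.70000000 - 22.41808061 = 5.5049


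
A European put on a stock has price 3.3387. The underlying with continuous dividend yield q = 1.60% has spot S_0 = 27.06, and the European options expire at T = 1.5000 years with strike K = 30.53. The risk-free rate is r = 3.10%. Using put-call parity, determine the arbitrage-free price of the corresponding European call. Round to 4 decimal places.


Put-call parity: C - P = S_0 * exp(-qT) - K * exp(-rT).
S_0 * exp(-qT) = 27.0600 * 0.97628571 = 26.41829131
K * exp(-rT) = 30.5300 * 0.95456456 = 29.14285603
C = P + S*exp(-qT) - K*exp(-rT)
C = 3.3387 + 26.41829131 - 29.14285603 = 0.6141

Answer: Call price = 0.6141


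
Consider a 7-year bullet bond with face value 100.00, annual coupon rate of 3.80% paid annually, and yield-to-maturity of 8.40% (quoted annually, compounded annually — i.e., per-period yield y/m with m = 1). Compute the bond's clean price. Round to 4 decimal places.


Coupon per period c = face * coupon_rate / m = 3.800000
Periods per year m = 1; per-period yield y/m = 0.084000
Number of cashflows N = 7
Cashflows (t years, CF_t, discount factor 1/(1+y/m)^(m*t), PV):
  t = 1.0000: CF_t = 3.800000, DF = 0.922509, PV = 3.505535
  t = 2.0000: CF_t = 3.800000, DF = 0.851023, PV = 3.233888
  t = 3.0000: CF_t = 3.800000, DF = 0.785077, PV = 2.983292
  t = 4.0000: CF_t = 3.800000, DF = 0.724241, PV = 2.752114
  t = 5.0000: CF_t = 3.800000, DF = 0.668119, PV = 2.538851
  t = 6.0000: CF_t = 3.800000, DF = 0.616346, PV = 2.342113
  t = 7.0000: CF_t = 103.800000, DF = 0.568585, PV = 59.019072
Price P = sum_t PV_t = 76.374866

Answer: Price = 76.3749


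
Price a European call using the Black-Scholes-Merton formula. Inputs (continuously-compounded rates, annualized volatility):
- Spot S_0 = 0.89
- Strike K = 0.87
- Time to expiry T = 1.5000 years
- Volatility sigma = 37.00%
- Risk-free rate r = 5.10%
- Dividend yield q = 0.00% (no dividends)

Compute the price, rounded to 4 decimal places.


d1 = (ln(S/K) + (r - q + 0.5*sigma^2) * T) / (sigma * sqrt(T)) = 0.44554950
d2 = d1 - sigma * sqrt(T) = -0.00760610
exp(-rT) = 0.92635291; exp(-qT) = 1.00000000
C = S_0 * exp(-qT) * N(d1) - K * exp(-rT) * N(d2)
N(d1) = 0.67203865; N(d2) = 0.49696563
C = 0.8900 * 1.00000000 * 0.67203865 - 0.8700 * 0.92635291 * 0.49696563 = 0.1976

Answer: Price = 0.1976


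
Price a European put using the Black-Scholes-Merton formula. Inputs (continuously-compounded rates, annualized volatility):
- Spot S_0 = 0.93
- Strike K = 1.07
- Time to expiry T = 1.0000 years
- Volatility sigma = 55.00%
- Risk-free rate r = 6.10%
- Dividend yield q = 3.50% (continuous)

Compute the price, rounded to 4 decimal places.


d1 = (ln(S/K) + (r - q + 0.5*sigma^2) * T) / (sigma * sqrt(T)) = 0.06731029
d2 = d1 - sigma * sqrt(T) = -0.48268971
exp(-rT) = 0.94082324; exp(-qT) = 0.96560542
P = K * exp(-rT) * N(-d2) - S_0 * exp(-qT) * N(-d1)
N(-d1) = 0.47316734; N(-d2) = 0.68534197
P = 1.0700 * 0.94082324 * 0.68534197 - 0.9300 * 0.96560542 * 0.47316734 = 0.2650

Answer: Price = 0.2650


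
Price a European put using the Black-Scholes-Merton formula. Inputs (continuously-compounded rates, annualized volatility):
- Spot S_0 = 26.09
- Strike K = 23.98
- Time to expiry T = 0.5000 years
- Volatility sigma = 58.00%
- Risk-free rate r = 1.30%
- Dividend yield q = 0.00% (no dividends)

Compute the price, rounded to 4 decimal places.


Answer: Price = 3.0199

Derivation:
d1 = (ln(S/K) + (r - q + 0.5*sigma^2) * T) / (sigma * sqrt(T)) = 0.42653644
d2 = d1 - sigma * sqrt(T) = 0.01641451
exp(-rT) = 0.99352108; exp(-qT) = 1.00000000
P = K * exp(-rT) * N(-d2) - S_0 * exp(-qT) * N(-d1)
N(-d1) = 0.33485850; N(-d2) = 0.49345185
P = 23.9800 * 0.99352108 * 0.49345185 - 26.0900 * 1.00000000 * 0.33485850 = 3.0199


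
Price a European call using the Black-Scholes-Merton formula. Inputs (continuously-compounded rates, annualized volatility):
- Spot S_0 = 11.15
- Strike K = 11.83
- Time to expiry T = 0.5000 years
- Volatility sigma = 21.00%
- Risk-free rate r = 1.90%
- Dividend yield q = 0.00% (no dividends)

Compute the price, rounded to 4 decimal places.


d1 = (ln(S/K) + (r - q + 0.5*sigma^2) * T) / (sigma * sqrt(T)) = -0.26044548
d2 = d1 - sigma * sqrt(T) = -0.40893790
exp(-rT) = 0.99054498; exp(-qT) = 1.00000000
C = S_0 * exp(-qT) * N(d1) - K * exp(-rT) * N(d2)
N(d1) = 0.39726008; N(d2) = 0.34129262
C = 11.1500 * 1.00000000 * 0.39726008 - 11.8300 * 0.99054498 * 0.34129262 = 0.4301

Answer: Price = 0.4301


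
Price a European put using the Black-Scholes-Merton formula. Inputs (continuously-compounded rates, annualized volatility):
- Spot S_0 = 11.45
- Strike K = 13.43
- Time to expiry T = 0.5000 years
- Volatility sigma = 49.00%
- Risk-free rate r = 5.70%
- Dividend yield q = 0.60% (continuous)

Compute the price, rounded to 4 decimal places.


Answer: Price = 2.6240

Derivation:
d1 = (ln(S/K) + (r - q + 0.5*sigma^2) * T) / (sigma * sqrt(T)) = -0.21350665
d2 = d1 - sigma * sqrt(T) = -0.55998897
exp(-rT) = 0.97190229; exp(-qT) = 0.99700450
P = K * exp(-rT) * N(-d2) - S_0 * exp(-qT) * N(-d1)
N(-d1) = 0.58453410; N(-d2) = 0.71225652
P = 13.4300 * 0.97190229 * 0.71225652 - 11.4500 * 0.99700450 * 0.58453410 = 2.6240


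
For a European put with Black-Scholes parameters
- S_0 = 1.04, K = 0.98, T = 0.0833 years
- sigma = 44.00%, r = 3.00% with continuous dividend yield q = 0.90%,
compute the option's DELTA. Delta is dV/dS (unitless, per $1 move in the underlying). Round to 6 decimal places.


d1 = 0.5452024498; d2 = 0.4182107966
phi(d1) = 0.3438460025; exp(-qT) = 0.9992505810; exp(-rT) = 0.9975041199
N(-d1) = 0.2928071434
Delta = -exp(-qT) * N(-d1) = -0.9992505810 * 0.2928071434 = -0.292588

Answer: Delta = -0.292588


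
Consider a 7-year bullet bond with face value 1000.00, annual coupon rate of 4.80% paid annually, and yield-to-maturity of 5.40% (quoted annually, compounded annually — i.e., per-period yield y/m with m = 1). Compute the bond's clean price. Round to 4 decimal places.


Coupon per period c = face * coupon_rate / m = 48.000000
Periods per year m = 1; per-period yield y/m = 0.054000
Number of cashflows N = 7
Cashflows (t years, CF_t, discount factor 1/(1+y/m)^(m*t), PV):
  t = 1.0000: CF_t = 48.000000, DF = 0.948767, PV = 45.540797
  t = 2.0000: CF_t = 48.000000, DF = 0.900158, PV = 43.207587
  t = 3.0000: CF_t = 48.000000, DF = 0.854040, PV = 40.993916
  t = 4.0000: CF_t = 48.000000, DF = 0.810285, PV = 38.893658
  t = 5.0000: CF_t = 48.000000, DF = 0.768771, PV = 36.901004
  t = 6.0000: CF_t = 48.000000, DF = 0.729384, PV = 35.010440
  t = 7.0000: CF_t = 1048.000000, DF = 0.692015, PV = 725.232080
Price P = sum_t PV_t = 965.779483

Answer: Price = 965.7795


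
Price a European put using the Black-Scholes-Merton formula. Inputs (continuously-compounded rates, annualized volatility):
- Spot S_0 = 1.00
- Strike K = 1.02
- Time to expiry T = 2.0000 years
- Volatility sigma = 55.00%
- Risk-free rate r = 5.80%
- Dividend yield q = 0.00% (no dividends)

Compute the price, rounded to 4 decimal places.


Answer: Price = 0.2450

Derivation:
d1 = (ln(S/K) + (r - q + 0.5*sigma^2) * T) / (sigma * sqrt(T)) = 0.51258476
d2 = d1 - sigma * sqrt(T) = -0.26523270
exp(-rT) = 0.89047522; exp(-qT) = 1.00000000
P = K * exp(-rT) * N(-d2) - S_0 * exp(-qT) * N(-d1)
N(-d1) = 0.30412091; N(-d2) = 0.60458490
P = 1.0200 * 0.89047522 * 0.60458490 - 1.0000 * 1.00000000 * 0.30412091 = 0.2450


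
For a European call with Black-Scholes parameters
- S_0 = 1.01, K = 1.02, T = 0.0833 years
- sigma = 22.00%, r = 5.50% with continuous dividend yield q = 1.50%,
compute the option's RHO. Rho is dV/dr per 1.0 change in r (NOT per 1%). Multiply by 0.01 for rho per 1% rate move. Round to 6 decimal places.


Answer: Rho = 0.037766

Derivation:
d1 = -0.0709406694; d2 = -0.1344364960
phi(d1) = 0.3979396882; exp(-qT) = 0.9987512803; exp(-rT) = 0.9954289791
N(d2) = 0.4465287120
Rho = K*T*exp(-rT)*N(d2) = 1.0200 * 0.0833 * 0.9954289791 * 0.4465287120 = 0.037766


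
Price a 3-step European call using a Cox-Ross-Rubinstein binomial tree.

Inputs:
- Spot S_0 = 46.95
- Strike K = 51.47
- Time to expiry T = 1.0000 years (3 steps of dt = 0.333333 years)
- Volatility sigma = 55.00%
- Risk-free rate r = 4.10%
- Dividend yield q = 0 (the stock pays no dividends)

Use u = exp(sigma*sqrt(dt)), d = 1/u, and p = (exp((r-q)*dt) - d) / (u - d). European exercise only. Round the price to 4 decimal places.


dt = T/N = 0.333333
u = exp(sigma*sqrt(dt)) = 1.373748; d = 1/u = 0.727936
p = (exp((r-q)*dt) - d) / (u - d) = 0.442582
Discount per step: exp(-r*dt) = 0.986426
Stock lattice S(k, i) with i counting down-moves:
  k=0: S(0,0) = 46.9500
  k=1: S(1,0) = 64.4975; S(1,1) = 34.1766
  k=2: S(2,0) = 88.6032; S(2,1) = 46.9500; S(2,2) = 24.8783
  k=3: S(3,0) = 121.7185; S(3,1) = 64.4975; S(3,2) = 34.1766; S(3,3) = 18.1098
Terminal payoffs V(N, i) = max(S_T - K, 0):
  V(3,0) = 70.248518; V(3,1) = 13.027461; V(3,2) = 0.000000; V(3,3) = 0.000000
Backward induction: V(k, i) = exp(-r*dt) * [p * V(k+1, i) + (1-p) * V(k+1, i+1)].
  V(2,0) = exp(-r*dt) * [p*70.248518 + (1-p)*13.027461] = 37.831885
  V(2,1) = exp(-r*dt) * [p*13.027461 + (1-p)*0.000000] = 5.687457
  V(2,2) = exp(-r*dt) * [p*0.000000 + (1-p)*0.000000] = 0.000000
  V(1,0) = exp(-r*dt) * [p*37.831885 + (1-p)*5.687457] = 19.643695
  V(1,1) = exp(-r*dt) * [p*5.687457 + (1-p)*0.000000] = 2.482999
  V(0,0) = exp(-r*dt) * [p*19.643695 + (1-p)*2.482999] = 9.941218

Answer: Price = V(0,0) = 9.9412


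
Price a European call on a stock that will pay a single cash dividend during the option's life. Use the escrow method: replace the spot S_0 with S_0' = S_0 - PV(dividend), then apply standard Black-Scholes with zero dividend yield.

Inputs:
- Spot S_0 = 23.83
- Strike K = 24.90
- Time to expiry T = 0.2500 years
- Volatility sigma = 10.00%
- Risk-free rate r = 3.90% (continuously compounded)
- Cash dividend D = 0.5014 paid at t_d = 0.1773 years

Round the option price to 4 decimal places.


PV(D) = D * exp(-r * t_d) = 0.5014 * 0.99310915 = 0.49794493
S_0' = S_0 - PV(D) = 23.8300 - 0.49794493 = 23.33205507
d1 = (ln(S_0'/K) + (r + sigma^2/2)*T) / (sigma*sqrt(T)) = -1.08079268
d2 = d1 - sigma*sqrt(T) = -1.13079268
exp(-rT) = 0.99029738
N(d1) = 0.13989467; N(d2) = 0.12907118
C = S_0' * N(d1) - K * exp(-rT) * N(d2) = 23.33205507 * 0.13989467 - 24.9000 * 0.99029738 * 0.12907118 = 0.0813

Answer: Price = 0.0813


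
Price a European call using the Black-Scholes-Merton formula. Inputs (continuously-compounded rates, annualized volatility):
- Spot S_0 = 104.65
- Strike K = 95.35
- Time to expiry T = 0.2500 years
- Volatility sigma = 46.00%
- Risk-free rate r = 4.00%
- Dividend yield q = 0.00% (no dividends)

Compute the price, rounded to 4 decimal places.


d1 = (ln(S/K) + (r - q + 0.5*sigma^2) * T) / (sigma * sqrt(T)) = 0.56311790
d2 = d1 - sigma * sqrt(T) = 0.33311790
exp(-rT) = 0.99004983; exp(-qT) = 1.00000000
C = S_0 * exp(-qT) * N(d1) - K * exp(-rT) * N(d2)
N(d1) = 0.71332270; N(d2) = 0.63047736
C = 104.6500 * 1.00000000 * 0.71332270 - 95.3500 * 0.99004983 * 0.63047736 = 15.1314

Answer: Price = 15.1314


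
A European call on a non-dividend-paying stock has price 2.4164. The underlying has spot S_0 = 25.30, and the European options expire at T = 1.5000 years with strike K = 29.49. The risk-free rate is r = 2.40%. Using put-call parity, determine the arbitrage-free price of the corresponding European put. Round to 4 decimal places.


Answer: Put price = 5.5636

Derivation:
Put-call parity: C - P = S_0 * exp(-qT) - K * exp(-rT).
S_0 * exp(-qT) = 25.3000 * 1.00000000 = 25.30000000
K * exp(-rT) = 29.4900 * 0.96464029 = 28.44724225
P = C - S*exp(-qT) + K*exp(-rT)
P = 2.4164 - 25.30000000 + 28.44724225 = 5.5636


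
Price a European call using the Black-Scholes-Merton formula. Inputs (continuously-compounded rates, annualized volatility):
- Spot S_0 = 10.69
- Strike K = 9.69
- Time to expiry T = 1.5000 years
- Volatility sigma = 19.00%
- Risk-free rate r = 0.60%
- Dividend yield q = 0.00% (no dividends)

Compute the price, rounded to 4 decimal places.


d1 = (ln(S/K) + (r - q + 0.5*sigma^2) * T) / (sigma * sqrt(T)) = 0.57708818
d2 = d1 - sigma * sqrt(T) = 0.34438665
exp(-rT) = 0.99104038; exp(-qT) = 1.00000000
C = S_0 * exp(-qT) * N(d1) - K * exp(-rT) * N(d2)
N(d1) = 0.71806005; N(d2) = 0.63472224
C = 10.6900 * 1.00000000 * 0.71806005 - 9.6900 * 0.99104038 * 0.63472224 = 1.5807

Answer: Price = 1.5807


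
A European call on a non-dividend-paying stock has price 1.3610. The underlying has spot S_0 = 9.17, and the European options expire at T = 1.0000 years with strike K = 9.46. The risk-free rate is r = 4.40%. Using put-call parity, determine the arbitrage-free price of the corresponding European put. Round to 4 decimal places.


Answer: Put price = 1.2438

Derivation:
Put-call parity: C - P = S_0 * exp(-qT) - K * exp(-rT).
S_0 * exp(-qT) = 9.1700 * 1.00000000 = 9.17000000
K * exp(-rT) = 9.4600 * 0.95695396 = 9.05278444
P = C - S*exp(-qT) + K*exp(-rT)
P = 1.3610 - 9.17000000 + 9.05278444 = 1.2438


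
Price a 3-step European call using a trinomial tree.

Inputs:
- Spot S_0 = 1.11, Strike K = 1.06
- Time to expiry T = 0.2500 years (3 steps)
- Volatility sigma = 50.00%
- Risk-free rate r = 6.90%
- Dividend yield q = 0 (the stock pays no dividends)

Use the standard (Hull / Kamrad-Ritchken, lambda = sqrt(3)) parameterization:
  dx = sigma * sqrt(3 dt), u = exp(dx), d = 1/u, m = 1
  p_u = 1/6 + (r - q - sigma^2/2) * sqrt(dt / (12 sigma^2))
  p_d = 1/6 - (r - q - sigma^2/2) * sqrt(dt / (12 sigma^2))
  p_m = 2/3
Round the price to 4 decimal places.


dt = T/N = 0.083333; dx = sigma*sqrt(3*dt) = 0.250000
u = exp(dx) = 1.284025; d = 1/u = 0.778801
p_u = 0.157333, p_m = 0.666667, p_d = 0.176000
Discount per step: exp(-r*dt) = 0.994266
Stock lattice S(k, j) with j the centered position index:
  k=0: S(0,+0) = 1.1100
  k=1: S(1,-1) = 0.8645; S(1,+0) = 1.1100; S(1,+1) = 1.4253
  k=2: S(2,-2) = 0.6732; S(2,-1) = 0.8645; S(2,+0) = 1.1100; S(2,+1) = 1.4253; S(2,+2) = 1.8301
  k=3: S(3,-3) = 0.5243; S(3,-2) = 0.6732; S(3,-1) = 0.8645; S(3,+0) = 1.1100; S(3,+1) = 1.4253; S(3,+2) = 1.8301; S(3,+3) = 2.3499
Terminal payoffs V(N, j) = max(S_T - K, 0):
  V(3,-3) = 0.000000; V(3,-2) = 0.000000; V(3,-1) = 0.000000; V(3,+0) = 0.050000; V(3,+1) = 0.365268; V(3,+2) = 0.770081; V(3,+3) = 1.289870
Backward induction: V(k, j) = exp(-r*dt) * [p_u * V(k+1, j+1) + p_m * V(k+1, j) + p_d * V(k+1, j-1)]
  V(2,-2) = exp(-r*dt) * [p_u*0.000000 + p_m*0.000000 + p_d*0.000000] = 0.000000
  V(2,-1) = exp(-r*dt) * [p_u*0.050000 + p_m*0.000000 + p_d*0.000000] = 0.007822
  V(2,+0) = exp(-r*dt) * [p_u*0.365268 + p_m*0.050000 + p_d*0.000000] = 0.090282
  V(2,+1) = exp(-r*dt) * [p_u*0.770081 + p_m*0.365268 + p_d*0.050000] = 0.371330
  V(2,+2) = exp(-r*dt) * [p_u*1.289870 + p_m*0.770081 + p_d*0.365268] = 0.776138
  V(1,-1) = exp(-r*dt) * [p_u*0.090282 + p_m*0.007822 + p_d*0.000000] = 0.019307
  V(1,+0) = exp(-r*dt) * [p_u*0.371330 + p_m*0.090282 + p_d*0.007822] = 0.119299
  V(1,+1) = exp(-r*dt) * [p_u*0.776138 + p_m*0.371330 + p_d*0.090282] = 0.383345
  V(0,+0) = exp(-r*dt) * [p_u*0.383345 + p_m*0.119299 + p_d*0.019307] = 0.142422

Answer: Price = V(0,0) = 0.1424


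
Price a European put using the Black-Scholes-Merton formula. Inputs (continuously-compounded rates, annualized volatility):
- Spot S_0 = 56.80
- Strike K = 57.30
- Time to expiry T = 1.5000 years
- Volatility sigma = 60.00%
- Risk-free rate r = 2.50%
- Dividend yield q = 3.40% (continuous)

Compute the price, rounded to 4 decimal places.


d1 = (ln(S/K) + (r - q + 0.5*sigma^2) * T) / (sigma * sqrt(T)) = 0.33712559
d2 = d1 - sigma * sqrt(T) = -0.39772133
exp(-rT) = 0.96319442; exp(-qT) = 0.95027867
P = K * exp(-rT) * N(-d2) - S_0 * exp(-qT) * N(-d1)
N(-d1) = 0.36801111; N(-d2) = 0.65458219
P = 57.3000 * 0.96319442 * 0.65458219 - 56.8000 * 0.95027867 * 0.36801111 = 16.2634

Answer: Price = 16.2634


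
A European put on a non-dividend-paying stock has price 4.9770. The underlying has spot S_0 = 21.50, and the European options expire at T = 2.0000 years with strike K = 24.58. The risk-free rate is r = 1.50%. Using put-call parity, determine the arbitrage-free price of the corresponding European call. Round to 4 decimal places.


Put-call parity: C - P = S_0 * exp(-qT) - K * exp(-rT).
S_0 * exp(-qT) = 21.5000 * 1.00000000 = 21.50000000
K * exp(-rT) = 24.5800 * 0.97044553 = 23.85355121
C = P + S*exp(-qT) - K*exp(-rT)
C = 4.9770 + 21.50000000 - 23.85355121 = 2.6234

Answer: Call price = 2.6234


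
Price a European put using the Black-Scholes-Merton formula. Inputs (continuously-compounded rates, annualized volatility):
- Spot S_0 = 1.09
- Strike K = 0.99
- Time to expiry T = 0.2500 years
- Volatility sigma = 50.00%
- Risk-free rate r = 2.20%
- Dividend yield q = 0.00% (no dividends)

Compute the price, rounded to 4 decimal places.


d1 = (ln(S/K) + (r - q + 0.5*sigma^2) * T) / (sigma * sqrt(T)) = 0.53191213
d2 = d1 - sigma * sqrt(T) = 0.28191213
exp(-rT) = 0.99451510; exp(-qT) = 1.00000000
P = K * exp(-rT) * N(-d2) - S_0 * exp(-qT) * N(-d1)
N(-d1) = 0.29739343; N(-d2) = 0.38900544
P = 0.9900 * 0.99451510 * 0.38900544 - 1.0900 * 1.00000000 * 0.29739343 = 0.0588

Answer: Price = 0.0588


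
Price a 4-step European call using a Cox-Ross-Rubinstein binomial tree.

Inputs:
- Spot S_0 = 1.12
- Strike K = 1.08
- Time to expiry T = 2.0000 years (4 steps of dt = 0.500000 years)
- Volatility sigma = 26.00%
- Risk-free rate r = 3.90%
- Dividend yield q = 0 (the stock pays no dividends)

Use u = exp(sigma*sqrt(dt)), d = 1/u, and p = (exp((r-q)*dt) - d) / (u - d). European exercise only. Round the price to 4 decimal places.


Answer: Price = V(0,0) = 0.2190

Derivation:
dt = T/N = 0.500000
u = exp(sigma*sqrt(dt)) = 1.201833; d = 1/u = 0.832062
p = (exp((r-q)*dt) - d) / (u - d) = 0.507420
Discount per step: exp(-r*dt) = 0.980689
Stock lattice S(k, i) with i counting down-moves:
  k=0: S(0,0) = 1.1200
  k=1: S(1,0) = 1.3461; S(1,1) = 0.9319
  k=2: S(2,0) = 1.6177; S(2,1) = 1.1200; S(2,2) = 0.7754
  k=3: S(3,0) = 1.9442; S(3,1) = 1.3461; S(3,2) = 0.9319; S(3,3) = 0.6452
  k=4: S(4,0) = 2.3367; S(4,1) = 1.6177; S(4,2) = 1.1200; S(4,3) = 0.7754; S(4,4) = 0.5368
Terminal payoffs V(N, i) = max(S_T - K, 0):
  V(4,0) = 1.256653; V(4,1) = 0.537730; V(4,2) = 0.040000; V(4,3) = 0.000000; V(4,4) = 0.000000
Backward induction: V(k, i) = exp(-r*dt) * [p * V(k+1, i) + (1-p) * V(k+1, i+1)].
  V(3,0) = exp(-r*dt) * [p*1.256653 + (1-p)*0.537730] = 0.885098
  V(3,1) = exp(-r*dt) * [p*0.537730 + (1-p)*0.040000] = 0.286909
  V(3,2) = exp(-r*dt) * [p*0.040000 + (1-p)*0.000000] = 0.019905
  V(3,3) = exp(-r*dt) * [p*0.000000 + (1-p)*0.000000] = 0.000000
  V(2,0) = exp(-r*dt) * [p*0.885098 + (1-p)*0.286909] = 0.579040
  V(2,1) = exp(-r*dt) * [p*0.286909 + (1-p)*0.019905] = 0.152387
  V(2,2) = exp(-r*dt) * [p*0.019905 + (1-p)*0.000000] = 0.009905
  V(1,0) = exp(-r*dt) * [p*0.579040 + (1-p)*0.152387] = 0.361756
  V(1,1) = exp(-r*dt) * [p*0.152387 + (1-p)*0.009905] = 0.080616
  V(0,0) = exp(-r*dt) * [p*0.361756 + (1-p)*0.080616] = 0.218960


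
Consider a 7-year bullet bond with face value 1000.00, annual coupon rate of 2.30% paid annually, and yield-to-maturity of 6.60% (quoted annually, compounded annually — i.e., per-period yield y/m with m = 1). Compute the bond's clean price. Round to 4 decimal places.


Coupon per period c = face * coupon_rate / m = 23.000000
Periods per year m = 1; per-period yield y/m = 0.066000
Number of cashflows N = 7
Cashflows (t years, CF_t, discount factor 1/(1+y/m)^(m*t), PV):
  t = 1.0000: CF_t = 23.000000, DF = 0.938086, PV = 21.575985
  t = 2.0000: CF_t = 23.000000, DF = 0.880006, PV = 20.240136
  t = 3.0000: CF_t = 23.000000, DF = 0.825521, PV = 18.986994
  t = 4.0000: CF_t = 23.000000, DF = 0.774410, PV = 17.811439
  t = 5.0000: CF_t = 23.000000, DF = 0.726464, PV = 16.708667
  t = 6.0000: CF_t = 23.000000, DF = 0.681486, PV = 15.674172
  t = 7.0000: CF_t = 1023.000000, DF = 0.639292, PV = 653.996164
Price P = sum_t PV_t = 764.993558

Answer: Price = 764.9936


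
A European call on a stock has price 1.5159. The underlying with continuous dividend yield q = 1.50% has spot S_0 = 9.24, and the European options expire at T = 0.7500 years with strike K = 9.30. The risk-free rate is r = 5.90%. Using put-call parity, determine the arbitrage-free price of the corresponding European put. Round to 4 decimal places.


Answer: Put price = 1.2767

Derivation:
Put-call parity: C - P = S_0 * exp(-qT) - K * exp(-rT).
S_0 * exp(-qT) = 9.2400 * 0.98881304 = 9.13663253
K * exp(-rT) = 9.3000 * 0.95671475 = 8.89744716
P = C - S*exp(-qT) + K*exp(-rT)
P = 1.5159 - 9.13663253 + 8.89744716 = 1.2767
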